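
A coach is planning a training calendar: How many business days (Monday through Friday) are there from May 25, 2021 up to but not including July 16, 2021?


Start: 2021-05-25 (Tuesday)
End (exclusive): 2021-07-16 (Friday)
Total calendar days: 52
Full weeks: 52 // 7 = 7 -> 35 weekdays
Remaining 3 days starting on Tuesday:
  Tue(w), Wed(w), Thu(w) -> 3 weekdays
Total business days: 35 + 3 = 38

38


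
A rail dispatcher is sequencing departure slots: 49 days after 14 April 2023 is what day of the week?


Start: 2023-04-14 (Friday)
Step 1 - find target date: add 49 days
  2023-04-14 + 49 days = 2023-06-02
Step 2 - day of week:
  49 mod 7 = 0
  Friday + 0 days -> Friday
Result: Friday (2023-06-02)

Friday


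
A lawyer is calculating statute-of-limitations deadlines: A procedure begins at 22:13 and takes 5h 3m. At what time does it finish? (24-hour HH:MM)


Start time: 22:13
Adding: 5 hours 3 minutes
Minutes: 13 + 3 = 16
Hours: 22 + 5 + 0 = 27
Hour wraparound: 27 mod 24 = 3
Result: 03:16

03:16


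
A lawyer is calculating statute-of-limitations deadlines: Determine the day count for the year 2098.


Year: 2098
Check leap year rules:
Divisible by 4? No
2098 is not a leap year
Days: 365

365


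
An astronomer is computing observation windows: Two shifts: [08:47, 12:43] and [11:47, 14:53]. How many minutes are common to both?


Interval A: [527, 763] minutes from midnight
Interval B: [707, 893] minutes from midnight
Overlap start = max(527, 707) = 707
Overlap end = min(763, 893) = 763
Overlap = 763 - 707 = 56 minutes

56


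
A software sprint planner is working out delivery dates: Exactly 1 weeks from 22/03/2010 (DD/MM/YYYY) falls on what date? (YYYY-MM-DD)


Start: 2010-03-22
Weeks to add: 1
Convert to days: 1 x 7 = 7 days
Add 7 days to 2010-03-22
Result: 2010-03-29

2010-03-29


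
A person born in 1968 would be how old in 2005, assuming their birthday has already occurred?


Birth year: 1968
Current year: 2005
Age = current year - birth year
Age = 2005 - 1968 = 37

37


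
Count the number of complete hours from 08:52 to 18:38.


Start: 08:52
End: 18:38
Hour difference: 18 - 8 = 10 hours
Minute difference: 38 - 52 = -14 minutes
Total minutes: 586
Complete hours: 586 / 60 = 9 (remainder 46)

9


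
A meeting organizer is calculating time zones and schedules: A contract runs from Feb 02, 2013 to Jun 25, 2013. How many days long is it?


Start date: 2013-02-02
End date: 2013-06-25
Feb 2013: +27 days
Mar 2013: +31 days
Apr 2013: +30 days
May 2013: +31 days
Jun 2013: +24 days
Total: 143 days

143


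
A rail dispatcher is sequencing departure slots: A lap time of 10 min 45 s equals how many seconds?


Minutes: 10
Seconds: 45
Convert minutes to seconds: 10 x 60 = 600
Add remaining seconds: 600 + 45 = 645

645


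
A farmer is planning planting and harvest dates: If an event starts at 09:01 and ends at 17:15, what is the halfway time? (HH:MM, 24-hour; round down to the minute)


Start time: 09:01 = 541 minutes from midnight
End time: 17:15 = 1035 minutes from midnight
Sum: 541 + 1035 = 1576
Midpoint: 1576 / 2 = 788 minutes
Convert: 788 / 60 = 13 hours, 8 minutes
Result: 13:08

13:08


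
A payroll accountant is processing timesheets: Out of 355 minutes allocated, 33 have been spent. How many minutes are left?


Total budget: 355 minutes
Time used: 33 minutes
Remaining: 355 - 33 = 322 minutes
Percent used: 9.3%
Percent remaining: 90.7%

322


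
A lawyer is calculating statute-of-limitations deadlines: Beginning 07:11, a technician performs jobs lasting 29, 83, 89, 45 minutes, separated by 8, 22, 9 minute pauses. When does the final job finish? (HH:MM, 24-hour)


Start: 07:11 = 431 min from midnight
  after task 1 (29 min): 07:40
  after break (8 min): 07:48
  after task 2 (83 min): 09:11
  after break (22 min): 09:33
  after task 3 (89 min): 11:02
  after break (9 min): 11:11
  after task 4 (45 min): 11:56
Total elapsed: 285 minutes
End time: 11:56

11:56


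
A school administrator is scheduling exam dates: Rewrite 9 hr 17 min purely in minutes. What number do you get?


Hours: 9
Extra minutes: 17
Minutes per hour: 60
Hours to minutes: 9 x 60 = 540
Total: 540 + 17 = 557

557


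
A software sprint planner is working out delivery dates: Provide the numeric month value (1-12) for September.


Calendar month order:
8. August
9. September <--
10. October
September is month number 9

9


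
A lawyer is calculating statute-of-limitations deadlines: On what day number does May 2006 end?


Month: May
Year: 2006
May is a 31-day month
Total: 31 days

31


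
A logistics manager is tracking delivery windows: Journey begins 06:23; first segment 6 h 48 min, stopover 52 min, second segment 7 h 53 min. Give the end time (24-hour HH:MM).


Depart: 06:23
Leg 1: +408 min -> 13:11
Layover: +52 min -> 14:03
Leg 2: +473 min -> 21:56
Total travel: 933 minutes = 15h 33m
Arrival: 21:56

21:56


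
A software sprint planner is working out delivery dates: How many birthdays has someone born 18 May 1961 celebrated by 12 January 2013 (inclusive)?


Birth: 1961-05-18
Reference: 2013-01-12
Year difference: 2013 - 1961 = 52
Has birthday (05-18) occurred by 01-12? No
Birthday not yet reached this year -> subtract 1
Age in full years: 51

51


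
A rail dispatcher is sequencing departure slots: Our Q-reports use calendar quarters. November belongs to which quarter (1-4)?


Month: November (month 11)
Q1: January-March (months 1-3)
Q2: April-June (months 4-6)
Q3: July-September (months 7-9)
Q4: October-December (months 10-12)
Month 11 falls in Q4

4


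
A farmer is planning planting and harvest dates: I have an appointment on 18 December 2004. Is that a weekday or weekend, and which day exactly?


Date: 2004-12-18
January 1, 2004 is a Thursday
Day of year: 353
Offset from Jan 1: 352 days
352 mod 7 = 2
Result: Saturday

Saturday


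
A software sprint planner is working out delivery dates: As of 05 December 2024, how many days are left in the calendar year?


Start: December 05, 2024
End: December 31, 2024
Days left in December: 26
Total: 26 days

26


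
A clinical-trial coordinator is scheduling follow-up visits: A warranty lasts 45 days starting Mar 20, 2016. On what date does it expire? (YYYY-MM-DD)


Start: 2016-03-20
Adding 45 days
Days remaining in March: 11
After March: 34 days still to add
April 2016: 30 days, 4 remaining
May 2016 has 31 days, need 4
Result: 2016-05-04

2016-05-04


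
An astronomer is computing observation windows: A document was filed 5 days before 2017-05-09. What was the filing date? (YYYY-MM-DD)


Start: 2017-05-09
Subtracting 5 days
Days already passed in May: 9
Result: 2017-05-04

2017-05-04


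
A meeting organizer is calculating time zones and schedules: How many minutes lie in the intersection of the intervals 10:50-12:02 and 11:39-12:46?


Interval A: [650, 722] minutes from midnight
Interval B: [699, 766] minutes from midnight
Overlap start = max(650, 699) = 699
Overlap end = min(722, 766) = 722
Overlap = 722 - 699 = 23 minutes

23


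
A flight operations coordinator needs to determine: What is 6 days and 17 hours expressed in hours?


Days: 6
Extra hours: 17
Hours per day: 24
Days to hours: 6 x 24 = 144
Total: 144 + 17 = 161

161


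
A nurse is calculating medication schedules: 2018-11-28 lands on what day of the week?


Date: 2018-11-28
January 1, 2018 is a Monday
Day of year: 332
Offset from Jan 1: 331 days
331 mod 7 = 2
Result: Wednesday

Wednesday


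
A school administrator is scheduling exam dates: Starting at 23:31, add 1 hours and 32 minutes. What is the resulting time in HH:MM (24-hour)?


Start time: 23:31
Adding: 1 hours 32 minutes
Minutes: 31 + 32 = 63
Minute overflow: 63 >= 60, so carry 1 hour, minutes = 3
Hours: 23 + 1 + 1 = 25
Hour wraparound: 25 mod 24 = 1
Result: 01:03

01:03


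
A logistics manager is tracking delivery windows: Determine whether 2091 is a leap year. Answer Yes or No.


Year: 2091
Divisible by 4? 2091 / 4 = 522.75 -> No
Not divisible by 4, so NOT a leap year

No


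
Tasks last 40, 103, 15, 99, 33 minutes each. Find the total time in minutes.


Durations: 40, 103, 15, 99, 33
Running sum: 40
+ 103 = 143
+ 15 = 158
+ 99 = 257
+ 33 = 290
Total duration: 290 minutes
That is 4 hours and 50 minutes

290


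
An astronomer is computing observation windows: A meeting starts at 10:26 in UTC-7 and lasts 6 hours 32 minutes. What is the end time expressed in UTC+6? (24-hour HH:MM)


Start: 10:26 in UTC-7
Step 1 - add duration:
  minutes: 26 + 32 = 58
  hours: 10 + 6 + 0 = 16
  end in UTC-7: 16:58
Step 2 - convert UTC-7 -> UTC+6:
  offset difference: 6 - (-7) = 13 hours
  16 + (13) = 29 -> mod 24 = 5
Result: 05:58 in UTC+6

05:58


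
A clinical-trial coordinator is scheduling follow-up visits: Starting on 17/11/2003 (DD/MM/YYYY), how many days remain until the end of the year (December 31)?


Start: November 17, 2003
End: December 31, 2003
Days left in November: 13
December: 31
Sum of remaining months: 31
Total: 13 + 31 = 44

44


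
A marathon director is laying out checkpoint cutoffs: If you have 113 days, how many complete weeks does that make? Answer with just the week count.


Total days: 113
Days per week: 7
Division: 113 / 7 = 16 remainder 1
Complete weeks: 16
Remaining days: 1

16


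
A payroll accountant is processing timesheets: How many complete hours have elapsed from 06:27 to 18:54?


Start: 06:27
End: 18:54
Hour difference: 18 - 6 = 12 hours
Minute difference: 54 - 27 = 27 minutes
Total minutes: 747
Complete hours: 747 / 60 = 12 (remainder 27)

12


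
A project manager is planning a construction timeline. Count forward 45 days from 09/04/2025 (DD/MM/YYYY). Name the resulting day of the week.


Start: 2025-04-09 (Wednesday)
Step 1 - find target date: add 45 days
  2025-04-09 + 45 days = 2025-05-24
Step 2 - day of week:
  45 mod 7 = 3
  Wednesday + 3 days -> Saturday
Result: Saturday (2025-05-24)

Saturday


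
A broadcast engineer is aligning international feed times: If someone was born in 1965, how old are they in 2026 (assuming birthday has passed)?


Birth year: 1965
Current year: 2026
Age = current year - birth year
Age = 2026 - 1965 = 61

61


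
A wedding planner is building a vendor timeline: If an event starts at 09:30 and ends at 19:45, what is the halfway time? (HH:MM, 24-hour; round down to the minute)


Start time: 09:30 = 570 minutes from midnight
End time: 19:45 = 1185 minutes from midnight
Sum: 570 + 1185 = 1755
Midpoint: 1755 / 2 = 877 minutes
Convert: 877 / 60 = 14 hours, 37 minutes
Result: 14:37

14:37


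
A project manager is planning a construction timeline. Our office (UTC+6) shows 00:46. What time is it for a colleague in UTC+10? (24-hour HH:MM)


Local time: 00:46 at UTC+6 (offset 6h)
Target zone: UTC+10 (offset 10h)
Difference: 10 - (6) = 4 hours
Calculation: 0 + (4) = 4
Result: 04:46

04:46


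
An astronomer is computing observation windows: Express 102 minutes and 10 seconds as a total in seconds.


Minutes: 102
Seconds: 10
Convert minutes to seconds: 102 x 60 = 6120
Add remaining seconds: 6120 + 10 = 6130

6130


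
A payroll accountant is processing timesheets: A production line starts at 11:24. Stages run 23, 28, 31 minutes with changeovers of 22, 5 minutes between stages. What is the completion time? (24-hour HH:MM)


Start: 11:24 = 684 min from midnight
  after task 1 (23 min): 11:47
  after break (22 min): 12:09
  after task 2 (28 min): 12:37
  after break (5 min): 12:42
  after task 3 (31 min): 13:13
Total elapsed: 109 minutes
End time: 13:13

13:13


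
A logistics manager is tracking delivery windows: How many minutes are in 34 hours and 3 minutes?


Hours: 34
Extra minutes: 3
Minutes per hour: 60
Hours to minutes: 34 x 60 = 2040
Total: 2040 + 3 = 2043

2043


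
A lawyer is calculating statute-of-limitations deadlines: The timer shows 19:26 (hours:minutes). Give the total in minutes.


Hours: 19
Minutes: 26
Convert hours to minutes: 19 x 60 = 1140
Add remaining minutes: 1140 + 26 = 1166

1166


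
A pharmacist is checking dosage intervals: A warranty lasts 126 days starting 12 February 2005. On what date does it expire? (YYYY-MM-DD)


Start: 2005-02-12
Adding 126 days
Days remaining in February: 16
After February: 110 days still to add
March 2005: 31 days, 79 remaining
April 2005: 30 days, 49 remaining
May 2005: 31 days, 18 remaining
June 2005 has 30 days, need 18
Result: 2005-06-18

2005-06-18


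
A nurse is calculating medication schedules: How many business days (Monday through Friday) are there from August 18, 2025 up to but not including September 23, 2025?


Start: 2025-08-18 (Monday)
End (exclusive): 2025-09-23 (Tuesday)
Total calendar days: 36
Full weeks: 36 // 7 = 5 -> 25 weekdays
Remaining 1 days starting on Monday:
  Mon(w) -> 1 weekdays
Total business days: 25 + 1 = 26

26


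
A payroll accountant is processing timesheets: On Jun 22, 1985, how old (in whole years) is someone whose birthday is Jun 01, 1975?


Birth: 1975-06-01
Reference: 1985-06-22
Year difference: 1985 - 1975 = 10
Has birthday (06-01) occurred by 06-22? Yes
Age in full years: 10

10


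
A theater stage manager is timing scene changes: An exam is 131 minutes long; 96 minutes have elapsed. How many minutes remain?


Total budget: 131 minutes
Time used: 96 minutes
Remaining: 131 - 96 = 35 minutes
Percent used: 73.3%
Percent remaining: 26.7%

35


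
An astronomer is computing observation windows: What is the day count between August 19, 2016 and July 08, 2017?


Start date: 2016-08-19
End date: 2017-07-08
Aug 2016: +13 days
Sep 2016: +30 days
Oct 2016: +31 days
... (9 more months)
Total: 323 days

323


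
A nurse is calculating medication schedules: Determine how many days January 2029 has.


Month: January
Year: 2029
January is a 31-day month
Total: 31 days

31


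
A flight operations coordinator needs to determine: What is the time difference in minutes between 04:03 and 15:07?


Start time: 04:03 = 243 minutes from midnight
End time: 15:07 = 907 minutes from midnight
Difference: 907 - 243 = 664 minutes
That is 11 hours and 4 minutes

664


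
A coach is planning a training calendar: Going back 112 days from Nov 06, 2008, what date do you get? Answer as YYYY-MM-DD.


Start: 2008-11-06
Subtracting 112 days
Days already passed in November: 6
After going back through November: 106 more days to subtract
October 2008: 31 days, 75 remaining
September 2008: 30 days, 45 remaining
August 2008: 31 days, 14 remaining
July 2008 has 31 days, need 14
Result: 2008-07-17

2008-07-17


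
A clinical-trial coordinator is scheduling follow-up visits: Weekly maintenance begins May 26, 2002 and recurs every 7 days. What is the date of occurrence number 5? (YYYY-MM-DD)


First occurrence: 2002-05-26 (occurrence 1)
Each occurrence is 7 days after the previous.
Occurrence 5 is 4 weeks after the first.
4 weeks = 28 days
2002-05-26 + 28 days = 2002-06-23

2002-06-23


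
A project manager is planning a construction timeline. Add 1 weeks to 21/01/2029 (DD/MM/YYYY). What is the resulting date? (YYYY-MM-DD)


Start: 2029-01-21
Weeks to add: 1
Convert to days: 1 x 7 = 7 days
Add 7 days to 2029-01-21
Result: 2029-01-28

2029-01-28


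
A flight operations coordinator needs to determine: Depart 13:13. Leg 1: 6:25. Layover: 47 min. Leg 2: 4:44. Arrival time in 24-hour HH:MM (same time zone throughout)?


Depart: 13:13
Leg 1: +385 min -> 19:38
Layover: +47 min -> 20:25
Leg 2: +284 min -> 01:09
Total travel: 716 minutes = 11h 56m
Arrival: 01:09

01:09


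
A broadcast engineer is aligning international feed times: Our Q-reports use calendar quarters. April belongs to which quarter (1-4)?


Month: April (month 4)
Q1: January-March (months 1-3)
Q2: April-June (months 4-6)
Q3: July-September (months 7-9)
Q4: October-December (months 10-12)
Month 4 falls in Q2

2


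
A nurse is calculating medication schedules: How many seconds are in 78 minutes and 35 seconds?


Minutes: 78
Extra seconds: 35
Seconds per minute: 60
Minutes to seconds: 78 x 60 = 4680
Total: 4680 + 35 = 4715

4715


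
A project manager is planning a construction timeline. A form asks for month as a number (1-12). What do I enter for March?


Calendar month order:
2. February
3. March <--
4. April
March is month number 3

3


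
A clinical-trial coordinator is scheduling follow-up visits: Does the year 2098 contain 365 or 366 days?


Year: 2098
Check leap year rules:
Divisible by 4? No
2098 is not a leap year
Days: 365

365


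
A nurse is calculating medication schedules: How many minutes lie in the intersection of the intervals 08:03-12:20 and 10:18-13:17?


Interval A: [483, 740] minutes from midnight
Interval B: [618, 797] minutes from midnight
Overlap start = max(483, 618) = 618
Overlap end = min(740, 797) = 740
Overlap = 740 - 618 = 122 minutes

122


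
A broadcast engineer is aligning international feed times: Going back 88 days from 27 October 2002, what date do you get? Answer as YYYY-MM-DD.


Start: 2002-10-27
Subtracting 88 days
Days already passed in October: 27
After going back through October: 61 more days to subtract
September 2002: 30 days, 31 remaining
August 2002 has 31 days, need 31
Result: 2002-07-31

2002-07-31


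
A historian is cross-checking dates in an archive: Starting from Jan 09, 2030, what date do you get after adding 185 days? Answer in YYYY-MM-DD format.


Start: 2030-01-09
Adding 185 days
Days remaining in January: 22
After January: 163 days still to add
February 2030: 28 days, 135 remaining
March 2030: 31 days, 104 remaining
April 2030: 30 days, 74 remaining
May 2030: 31 days, 43 remaining
Result: 2030-07-13

2030-07-13


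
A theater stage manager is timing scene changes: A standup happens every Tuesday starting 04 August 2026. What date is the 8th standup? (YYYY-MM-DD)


First occurrence: 2026-08-04 (occurrence 1)
Each occurrence is 7 days after the previous.
Occurrence 8 is 7 weeks after the first.
7 weeks = 49 days
2026-08-04 + 49 days = 2026-09-22

2026-09-22


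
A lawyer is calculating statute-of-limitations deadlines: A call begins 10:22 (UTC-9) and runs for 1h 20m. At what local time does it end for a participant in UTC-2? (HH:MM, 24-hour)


Start: 10:22 in UTC-9
Step 1 - add duration:
  minutes: 22 + 20 = 42
  hours: 10 + 1 + 0 = 11
  end in UTC-9: 11:42
Step 2 - convert UTC-9 -> UTC-2:
  offset difference: -2 - (-9) = 7 hours
  11 + (7) = 18 -> mod 24 = 18
Result: 18:42 in UTC-2

18:42


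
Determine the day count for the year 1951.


Year: 1951
Check leap year rules:
Divisible by 4? No
1951 is not a leap year
Days: 365

365


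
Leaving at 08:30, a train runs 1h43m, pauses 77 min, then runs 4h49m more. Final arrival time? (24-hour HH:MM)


Depart: 08:30
Leg 1: +103 min -> 10:13
Layover: +77 min -> 11:30
Leg 2: +289 min -> 16:19
Total travel: 469 minutes = 7h 49m
Arrival: 16:19

16:19


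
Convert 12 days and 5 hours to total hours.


Days: 12
Extra hours: 5
Hours per day: 24
Days to hours: 12 x 24 = 288
Total: 288 + 5 = 293

293


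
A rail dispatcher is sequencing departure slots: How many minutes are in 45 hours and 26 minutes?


Hours: 45
Extra minutes: 26
Minutes per hour: 60
Hours to minutes: 45 x 60 = 2700
Total: 2700 + 26 = 2726

2726


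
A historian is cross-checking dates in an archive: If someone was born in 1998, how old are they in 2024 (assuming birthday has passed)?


Birth year: 1998
Current year: 2024
Age = current year - birth year
Age = 2024 - 1998 = 26

26


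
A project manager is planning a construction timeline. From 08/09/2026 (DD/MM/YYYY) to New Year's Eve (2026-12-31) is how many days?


Start: September 08, 2026
End: December 31, 2026
Days left in September: 22
October: 31
November: 30
December: 31
Sum of remaining months: 92
Total: 22 + 92 = 114

114


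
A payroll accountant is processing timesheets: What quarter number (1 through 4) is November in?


Month: November (month 11)
Q1: January-March (months 1-3)
Q2: April-June (months 4-6)
Q3: July-September (months 7-9)
Q4: October-December (months 10-12)
Month 11 falls in Q4

4


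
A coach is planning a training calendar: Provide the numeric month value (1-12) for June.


Calendar month order:
5. May
6. June <--
7. July
June is month number 6

6


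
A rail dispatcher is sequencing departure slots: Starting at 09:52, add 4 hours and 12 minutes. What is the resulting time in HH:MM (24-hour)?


Start time: 09:52
Adding: 4 hours 12 minutes
Minutes: 52 + 12 = 64
Minute overflow: 64 >= 60, so carry 1 hour, minutes = 4
Hours: 9 + 4 + 1 = 14
Result: 14:04

14:04


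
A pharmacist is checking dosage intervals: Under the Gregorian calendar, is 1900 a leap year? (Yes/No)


Year: 1900
Divisible by 4? 1900 / 4 = 475.0 -> Yes
Divisible by 100? 1900 / 100 = 19.0 -> Yes
Divisible by 400? 1900 / 400 = 4.75 -> No
Divisible by 100 but not 400, so NOT a leap year

No


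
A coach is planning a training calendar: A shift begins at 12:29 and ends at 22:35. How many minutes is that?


Start time: 12:29 = 749 minutes from midnight
End time: 22:35 = 1355 minutes from midnight
Difference: 1355 - 749 = 606 minutes
That is 10 hours and 6 minutes

606


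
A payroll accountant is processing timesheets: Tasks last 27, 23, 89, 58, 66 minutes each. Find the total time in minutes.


Durations: 27, 23, 89, 58, 66
Running sum: 27
+ 23 = 50
+ 89 = 139
+ 58 = 197
+ 66 = 263
Total duration: 263 minutes
That is 4 hours and 23 minutes

263


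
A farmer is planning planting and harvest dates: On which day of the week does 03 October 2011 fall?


Date: 2011-10-03
January 1, 2011 is a Saturday
Day of year: 276
Offset from Jan 1: 275 days
275 mod 7 = 2
Result: Monday

Monday


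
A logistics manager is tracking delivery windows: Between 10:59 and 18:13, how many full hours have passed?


Start: 10:59
End: 18:13
Hour difference: 18 - 10 = 8 hours
Minute difference: 13 - 59 = -46 minutes
Total minutes: 434
Complete hours: 434 / 60 = 7 (remainder 14)

7


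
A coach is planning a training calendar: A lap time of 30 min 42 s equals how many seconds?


Minutes: 30
Seconds: 42
Convert minutes to seconds: 30 x 60 = 1800
Add remaining seconds: 1800 + 42 = 1842

1842


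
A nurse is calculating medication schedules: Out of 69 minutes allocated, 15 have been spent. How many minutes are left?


Total budget: 69 minutes
Time used: 15 minutes
Remaining: 69 - 15 = 54 minutes
Percent used: 21.7%
Percent remaining: 78.3%

54


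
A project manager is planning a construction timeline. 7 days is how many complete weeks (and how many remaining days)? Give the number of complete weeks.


Total days: 7
Days per week: 7
Division: 7 / 7 = 1 remainder 0
Complete weeks: 1
Remaining days: 0

1


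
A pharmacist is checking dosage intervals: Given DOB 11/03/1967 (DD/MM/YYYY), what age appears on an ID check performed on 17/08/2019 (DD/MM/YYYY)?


Birth: 1967-03-11
Reference: 2019-08-17
Year difference: 2019 - 1967 = 52
Has birthday (03-11) occurred by 08-17? Yes
Age in full years: 52

52


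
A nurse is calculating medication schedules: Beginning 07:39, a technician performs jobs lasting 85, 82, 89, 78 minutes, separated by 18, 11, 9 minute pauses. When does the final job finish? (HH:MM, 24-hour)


Start: 07:39 = 459 min from midnight
  after task 1 (85 min): 09:04
  after break (18 min): 09:22
  after task 2 (82 min): 10:44
  after break (11 min): 10:55
  after task 3 (89 min): 12:24
  after break (9 min): 12:33
  after task 4 (78 min): 13:51
Total elapsed: 372 minutes
End time: 13:51

13:51


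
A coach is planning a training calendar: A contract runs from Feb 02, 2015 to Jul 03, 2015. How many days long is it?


Start date: 2015-02-02
End date: 2015-07-03
Feb 2015: +27 days
Mar 2015: +31 days
Apr 2015: +30 days
... (3 more months)
Total: 151 days

151


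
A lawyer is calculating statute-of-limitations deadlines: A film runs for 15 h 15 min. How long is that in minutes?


Hours: 15
Minutes: 15
Convert hours to minutes: 15 x 60 = 900
Add remaining minutes: 900 + 15 = 915

915


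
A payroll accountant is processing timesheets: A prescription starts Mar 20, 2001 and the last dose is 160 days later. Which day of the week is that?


Start: 2001-03-20 (Tuesday)
Step 1 - find target date: add 160 days
  2001-03-20 + 160 days = 2001-08-27
Step 2 - day of week:
  160 mod 7 = 6
  Tuesday + 6 days -> Monday
Result: Monday (2001-08-27)

Monday


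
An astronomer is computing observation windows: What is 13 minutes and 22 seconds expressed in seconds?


Minutes: 13
Extra seconds: 22
Seconds per minute: 60
Minutes to seconds: 13 x 60 = 780
Total: 780 + 22 = 802

802


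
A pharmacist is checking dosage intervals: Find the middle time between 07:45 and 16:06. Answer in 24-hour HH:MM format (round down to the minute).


Start time: 07:45 = 465 minutes from midnight
End time: 16:06 = 966 minutes from midnight
Sum: 465 + 966 = 1431
Midpoint: 1431 / 2 = 715 minutes
Convert: 715 / 60 = 11 hours, 55 minutes
Result: 11:55

11:55


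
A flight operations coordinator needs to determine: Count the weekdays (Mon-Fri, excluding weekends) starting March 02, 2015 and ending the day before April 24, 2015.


Start: 2015-03-02 (Monday)
End (exclusive): 2015-04-24 (Friday)
Total calendar days: 53
Full weeks: 53 // 7 = 7 -> 35 weekdays
Remaining 4 days starting on Monday:
  Mon(w), Tue(w), Wed(w), Thu(w) -> 4 weekdays
Total business days: 35 + 4 = 39

39


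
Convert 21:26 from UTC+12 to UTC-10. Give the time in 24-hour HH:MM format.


Local time: 21:26 at UTC+12 (offset 12h)
Target zone: UTC-10 (offset -10h)
Difference: -10 - (12) = -22 hours
Calculation: 21 + (-22) = -1
Wraparound: (-1) mod 24 = 23
Result: 23:26

23:26


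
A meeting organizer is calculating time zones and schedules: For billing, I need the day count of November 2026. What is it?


Month: November
Year: 2026
November is a 30-day month
Total: 30 days

30


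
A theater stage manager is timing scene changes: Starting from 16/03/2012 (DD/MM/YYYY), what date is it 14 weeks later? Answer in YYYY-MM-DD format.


Start: 2012-03-16
Weeks to add: 14
Convert to days: 14 x 7 = 98 days
Add 98 days to 2012-03-16
Result: 2012-06-22

2012-06-22


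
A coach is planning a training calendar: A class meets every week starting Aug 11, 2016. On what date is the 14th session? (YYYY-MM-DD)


First occurrence: 2016-08-11 (occurrence 1)
Each occurrence is 7 days after the previous.
Occurrence 14 is 13 weeks after the first.
13 weeks = 91 days
2016-08-11 + 91 days = 2016-11-10

2016-11-10


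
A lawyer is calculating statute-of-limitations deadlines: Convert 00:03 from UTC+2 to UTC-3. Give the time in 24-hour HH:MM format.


Local time: 00:03 at UTC+2 (offset 2h)
Target zone: UTC-3 (offset -3h)
Difference: -3 - (2) = -5 hours
Calculation: 0 + (-5) = -5
Wraparound: (-5) mod 24 = 19
Result: 19:03

19:03


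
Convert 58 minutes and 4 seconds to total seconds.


Minutes: 58
Extra seconds: 4
Seconds per minute: 60
Minutes to seconds: 58 x 60 = 3480
Total: 3480 + 4 = 3484

3484


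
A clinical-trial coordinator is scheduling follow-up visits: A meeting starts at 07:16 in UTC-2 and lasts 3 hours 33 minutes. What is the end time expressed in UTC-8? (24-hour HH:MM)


Start: 07:16 in UTC-2
Step 1 - add duration:
  minutes: 16 + 33 = 49
  hours: 7 + 3 + 0 = 10
  end in UTC-2: 10:49
Step 2 - convert UTC-2 -> UTC-8:
  offset difference: -8 - (-2) = -6 hours
  10 + (-6) = 4 -> mod 24 = 4
Result: 04:49 in UTC-8

04:49


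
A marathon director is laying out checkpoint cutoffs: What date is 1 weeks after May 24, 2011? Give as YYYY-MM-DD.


Start: 2011-05-24
Weeks to add: 1
Convert to days: 1 x 7 = 7 days
Add 7 days to 2011-05-24
Result: 2011-05-31

2011-05-31


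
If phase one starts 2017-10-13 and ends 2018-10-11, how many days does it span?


Start date: 2017-10-13
End date: 2018-10-11
Oct 2017: +19 days
Nov 2017: +30 days
Dec 2017: +31 days
... (10 more months)
Total: 363 days

363


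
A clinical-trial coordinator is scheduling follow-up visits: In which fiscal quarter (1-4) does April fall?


Month: April (month 4)
Q1: January-March (months 1-3)
Q2: April-June (months 4-6)
Q3: July-September (months 7-9)
Q4: October-December (months 10-12)
Month 4 falls in Q2

2


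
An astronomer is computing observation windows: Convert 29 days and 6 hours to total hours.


Days: 29
Extra hours: 6
Hours per day: 24
Days to hours: 29 x 24 = 696
Total: 696 + 6 = 702

702


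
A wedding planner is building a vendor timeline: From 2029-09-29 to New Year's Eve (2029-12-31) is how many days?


Start: September 29, 2029
End: December 31, 2029
Days left in September: 1
October: 31
November: 30
December: 31
Sum of remaining months: 92
Total: 1 + 92 = 93

93


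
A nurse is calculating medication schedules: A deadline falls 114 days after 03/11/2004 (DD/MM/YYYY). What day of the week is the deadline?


Start: 2004-11-03 (Wednesday)
Step 1 - find target date: add 114 days
  2004-11-03 + 114 days = 2005-02-25
Step 2 - day of week:
  114 mod 7 = 2
  Wednesday + 2 days -> Friday
Result: Friday (2005-02-25)

Friday


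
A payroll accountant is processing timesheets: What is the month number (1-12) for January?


Calendar month order:
1. January <--
2. February
January is month number 1

1


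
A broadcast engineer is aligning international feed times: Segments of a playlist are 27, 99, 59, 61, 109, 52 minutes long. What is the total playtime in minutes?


Durations: 27, 99, 59, 61, 109, 52
Running sum: 27
+ 99 = 126
+ 59 = 185
+ 61 = 246
+ 109 = 355
+ 52 = 407
Total duration: 407 minutes
That is 6 hours and 47 minutes

407


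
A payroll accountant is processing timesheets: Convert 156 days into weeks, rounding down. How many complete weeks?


Total days: 156
Days per week: 7
Division: 156 / 7 = 22 remainder 2
Complete weeks: 22
Remaining days: 2

22


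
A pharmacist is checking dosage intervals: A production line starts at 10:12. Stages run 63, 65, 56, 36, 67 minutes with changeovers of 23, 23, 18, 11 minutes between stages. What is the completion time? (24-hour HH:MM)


Start: 10:12 = 612 min from midnight
  after task 1 (63 min): 11:15
  after break (23 min): 11:38
  after task 2 (65 min): 12:43
  after break (23 min): 13:06
  after task 3 (56 min): 14:02
  after break (18 min): 14:20
  after task 4 (36 min): 14:56
  after break (11 min): 15:07
  after task 5 (67 min): 16:14
Total elapsed: 362 minutes
End time: 16:14

16:14


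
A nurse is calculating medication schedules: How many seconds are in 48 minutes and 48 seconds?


Minutes: 48
Seconds: 48
Convert minutes to seconds: 48 x 60 = 2880
Add remaining seconds: 2880 + 48 = 2928

2928


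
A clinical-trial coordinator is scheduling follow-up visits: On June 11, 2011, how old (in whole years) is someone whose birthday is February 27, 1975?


Birth: 1975-02-27
Reference: 2011-06-11
Year difference: 2011 - 1975 = 36
Has birthday (02-27) occurred by 06-11? Yes
Age in full years: 36

36


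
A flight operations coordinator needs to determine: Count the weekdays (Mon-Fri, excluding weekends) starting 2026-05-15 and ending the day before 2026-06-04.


Start: 2026-05-15 (Friday)
End (exclusive): 2026-06-04 (Thursday)
Total calendar days: 20
Full weeks: 20 // 7 = 2 -> 10 weekdays
Remaining 6 days starting on Friday:
  Fri(w), Sat(-), Sun(-), Mon(w), Tue(w), Wed(w) -> 4 weekdays
Total business days: 10 + 4 = 14

14


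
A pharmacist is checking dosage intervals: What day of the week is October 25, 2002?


Date: 2002-10-25
January 1, 2002 is a Tuesday
Day of year: 298
Offset from Jan 1: 297 days
297 mod 7 = 3
Result: Friday

Friday


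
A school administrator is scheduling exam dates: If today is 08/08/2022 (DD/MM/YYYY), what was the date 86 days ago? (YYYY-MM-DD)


Start: 2022-08-08
Subtracting 86 days
Days already passed in August: 8
After going back through August: 78 more days to subtract
July 2022: 31 days, 47 remaining
June 2022: 30 days, 17 remaining
May 2022 has 31 days, need 17
Result: 2022-05-14

2022-05-14


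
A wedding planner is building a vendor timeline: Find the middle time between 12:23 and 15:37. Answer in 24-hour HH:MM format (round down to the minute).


Start time: 12:23 = 743 minutes from midnight
End time: 15:37 = 937 minutes from midnight
Sum: 743 + 937 = 1680
Midpoint: 1680 / 2 = 840 minutes
Convert: 840 / 60 = 14 hours, 0 minutes
Result: 14:00

14:00


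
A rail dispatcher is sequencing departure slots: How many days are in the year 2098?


Year: 2098
Check leap year rules:
Divisible by 4? No
2098 is not a leap year
Days: 365

365


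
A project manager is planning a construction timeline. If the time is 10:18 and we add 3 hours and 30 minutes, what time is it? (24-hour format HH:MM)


Start time: 10:18
Adding: 3 hours 30 minutes
Minutes: 18 + 30 = 48
Hours: 10 + 3 + 0 = 13
Result: 13:48

13:48


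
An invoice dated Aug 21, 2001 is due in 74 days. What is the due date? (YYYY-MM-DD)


Start: 2001-08-21
Adding 74 days
Days remaining in August: 10
After August: 64 days still to add
September 2001: 30 days, 34 remaining
October 2001: 31 days, 3 remaining
November 2001 has 30 days, need 3
Result: 2001-11-03

2001-11-03


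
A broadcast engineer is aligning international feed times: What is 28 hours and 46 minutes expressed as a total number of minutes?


Hours: 28
Minutes: 46
Convert hours to minutes: 28 x 60 = 1680
Add remaining minutes: 1680 + 46 = 1726

1726


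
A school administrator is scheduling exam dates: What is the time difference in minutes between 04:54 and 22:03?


Start time: 04:54 = 294 minutes from midnight
End time: 22:03 = 1323 minutes from midnight
Difference: 1323 - 294 = 1029 minutes
That is 17 hours and 9 minutes

1029


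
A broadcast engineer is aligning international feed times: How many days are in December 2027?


Month: December
Year: 2027
December is a 31-day month
Total: 31 days

31


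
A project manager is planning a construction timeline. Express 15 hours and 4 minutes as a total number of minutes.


Hours: 15
Extra minutes: 4
Minutes per hour: 60
Hours to minutes: 15 x 60 = 900
Total: 900 + 4 = 904

904


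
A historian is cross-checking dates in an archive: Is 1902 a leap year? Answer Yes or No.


Year: 1902
Divisible by 4? 1902 / 4 = 475.5 -> No
Not divisible by 4, so NOT a leap year

No


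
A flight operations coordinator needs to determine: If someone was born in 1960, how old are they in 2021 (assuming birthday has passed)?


Birth year: 1960
Current year: 2021
Age = current year - birth year
Age = 2021 - 1960 = 61

61


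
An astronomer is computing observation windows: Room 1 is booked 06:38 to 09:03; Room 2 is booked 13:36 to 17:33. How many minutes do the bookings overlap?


Interval A: [398, 543] minutes from midnight
Interval B: [816, 1053] minutes from midnight
Overlap start = max(398, 816) = 816
Overlap end = min(543, 1053) = 543
End <= start, so the intervals do not overlap: 0 minutes

0


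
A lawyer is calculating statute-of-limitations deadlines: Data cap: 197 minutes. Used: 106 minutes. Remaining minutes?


Total budget: 197 minutes
Time used: 106 minutes
Remaining: 197 - 106 = 91 minutes
Percent used: 53.8%
Percent remaining: 46.2%

91


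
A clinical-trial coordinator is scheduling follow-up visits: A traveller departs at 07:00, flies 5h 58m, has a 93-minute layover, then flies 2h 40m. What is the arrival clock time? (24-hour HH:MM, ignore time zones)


Depart: 07:00
Leg 1: +358 min -> 12:58
Layover: +93 min -> 14:31
Leg 2: +160 min -> 17:11
Total travel: 611 minutes = 10h 11m
Arrival: 17:11

17:11


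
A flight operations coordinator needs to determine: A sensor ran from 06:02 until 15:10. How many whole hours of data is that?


Start: 06:02
End: 15:10
Hour difference: 15 - 6 = 9 hours
Minute difference: 10 - 2 = 8 minutes
Total minutes: 548
Complete hours: 548 / 60 = 9 (remainder 8)

9


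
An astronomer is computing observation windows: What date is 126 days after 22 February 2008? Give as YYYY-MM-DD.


Start: 2008-02-22
Adding 126 days
Days remaining in February: 7
After February: 119 days still to add
March 2008: 31 days, 88 remaining
April 2008: 30 days, 58 remaining
May 2008: 31 days, 27 remaining
June 2008 has 30 days, need 27
Result: 2008-06-27

2008-06-27


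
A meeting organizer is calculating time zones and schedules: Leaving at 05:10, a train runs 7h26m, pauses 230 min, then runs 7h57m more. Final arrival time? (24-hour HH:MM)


Depart: 05:10
Leg 1: +446 min -> 12:36
Layover: +230 min -> 16:26
Leg 2: +477 min -> 00:23
Total travel: 1153 minutes = 19h 13m
Arrival: 00:23

00:23


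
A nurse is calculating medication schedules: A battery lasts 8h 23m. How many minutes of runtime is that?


Hours: 8
Extra minutes: 23
Minutes per hour: 60
Hours to minutes: 8 x 60 = 480
Total: 480 + 23 = 503

503


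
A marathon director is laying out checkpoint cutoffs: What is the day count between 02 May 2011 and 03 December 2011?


Start date: 2011-05-02
End date: 2011-12-03
May 2011: +30 days
Jun 2011: +30 days
Jul 2011: +31 days
... (5 more months)
Total: 215 days

215


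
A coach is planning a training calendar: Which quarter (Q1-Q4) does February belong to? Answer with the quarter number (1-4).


Month: February (month 2)
Q1: January-March (months 1-3)
Q2: April-June (months 4-6)
Q3: July-September (months 7-9)
Q4: October-December (months 10-12)
Month 2 falls in Q1

1


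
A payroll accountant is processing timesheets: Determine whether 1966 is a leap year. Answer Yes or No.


Year: 1966
Divisible by 4? 1966 / 4 = 491.5 -> No
Not divisible by 4, so NOT a leap year

No


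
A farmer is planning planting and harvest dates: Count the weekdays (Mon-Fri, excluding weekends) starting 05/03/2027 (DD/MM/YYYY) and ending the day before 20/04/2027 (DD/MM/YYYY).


Start: 2027-03-05 (Friday)
End (exclusive): 2027-04-20 (Tuesday)
Total calendar days: 46
Full weeks: 46 // 7 = 6 -> 30 weekdays
Remaining 4 days starting on Friday:
  Fri(w), Sat(-), Sun(-), Mon(w) -> 2 weekdays
Total business days: 30 + 2 = 32

32


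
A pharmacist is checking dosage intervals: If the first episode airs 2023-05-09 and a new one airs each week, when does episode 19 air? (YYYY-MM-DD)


First occurrence: 2023-05-09 (occurrence 1)
Each occurrence is 7 days after the previous.
Occurrence 19 is 18 weeks after the first.
18 weeks = 126 days
2023-05-09 + 126 days = 2023-09-12

2023-09-12


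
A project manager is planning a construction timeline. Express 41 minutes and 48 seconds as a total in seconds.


Minutes: 41
Seconds: 48
Convert minutes to seconds: 41 x 60 = 2460
Add remaining seconds: 2460 + 48 = 2508

2508


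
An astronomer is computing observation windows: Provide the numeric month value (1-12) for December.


Calendar month order:
11. November
12. December <--
December is month number 12

12


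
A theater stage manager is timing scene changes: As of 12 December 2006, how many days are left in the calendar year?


Start: December 12, 2006
End: December 31, 2006
Days left in December: 19
Total: 19 days

19


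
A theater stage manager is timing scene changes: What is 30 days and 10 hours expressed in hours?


Days: 30
Extra hours: 10
Hours per day: 24
Days to hours: 30 x 24 = 720
Total: 720 + 10 = 730

730


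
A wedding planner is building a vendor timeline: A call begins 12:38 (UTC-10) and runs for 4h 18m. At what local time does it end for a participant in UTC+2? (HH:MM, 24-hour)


Start: 12:38 in UTC-10
Step 1 - add duration:
  minutes: 38 + 18 = 56
  hours: 12 + 4 + 0 = 16
  end in UTC-10: 16:56
Step 2 - convert UTC-10 -> UTC+2:
  offset difference: 2 - (-10) = 12 hours
  16 + (12) = 28 -> mod 24 = 4
Result: 04:56 in UTC+2

04:56
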